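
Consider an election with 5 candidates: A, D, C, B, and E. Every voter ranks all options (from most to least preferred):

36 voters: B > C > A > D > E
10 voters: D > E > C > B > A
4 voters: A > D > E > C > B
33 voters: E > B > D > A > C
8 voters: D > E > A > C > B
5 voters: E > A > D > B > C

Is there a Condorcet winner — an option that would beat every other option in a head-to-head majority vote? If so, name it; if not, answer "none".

Checking pairwise contests:
D beats A 51–45.
B beats D 69–27.
A beats C 50–46.
E beats B 60–36.
D beats E 58–38.
Every option loses at least one head-to-head, so there is no Condorcet winner.

none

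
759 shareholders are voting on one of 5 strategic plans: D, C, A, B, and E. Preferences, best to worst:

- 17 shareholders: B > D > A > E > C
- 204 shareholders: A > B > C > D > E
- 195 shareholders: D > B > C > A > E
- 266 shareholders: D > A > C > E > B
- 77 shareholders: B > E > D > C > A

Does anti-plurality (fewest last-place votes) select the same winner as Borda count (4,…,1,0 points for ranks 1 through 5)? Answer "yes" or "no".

yes

Anti-plurality — last-place votes: D 0, C 17, A 77, B 266, E 399. Winner: D.
Borda — scores: D 2253, C 1407, A 1843, B 1573, E 514. Winner: D.
The two methods agree.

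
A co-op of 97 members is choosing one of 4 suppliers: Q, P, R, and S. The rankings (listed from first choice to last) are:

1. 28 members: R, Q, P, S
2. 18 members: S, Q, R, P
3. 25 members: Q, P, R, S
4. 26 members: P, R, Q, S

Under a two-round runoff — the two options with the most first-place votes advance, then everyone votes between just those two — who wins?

P

Round 1 first-place votes: Q 25, P 26, R 28, S 18.
R and P advance.
Runoff: R is preferred to P by 46 voters; P by 51.
P wins the runoff.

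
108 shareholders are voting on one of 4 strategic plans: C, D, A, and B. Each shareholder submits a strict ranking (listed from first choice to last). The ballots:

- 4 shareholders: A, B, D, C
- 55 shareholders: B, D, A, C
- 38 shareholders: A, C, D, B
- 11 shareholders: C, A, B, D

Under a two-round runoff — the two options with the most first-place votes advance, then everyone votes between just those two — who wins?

Round 1 first-place votes: C 11, D 0, A 42, B 55.
B and A advance.
Runoff: B is preferred to A by 55 voters; A by 53.
B wins the runoff.

B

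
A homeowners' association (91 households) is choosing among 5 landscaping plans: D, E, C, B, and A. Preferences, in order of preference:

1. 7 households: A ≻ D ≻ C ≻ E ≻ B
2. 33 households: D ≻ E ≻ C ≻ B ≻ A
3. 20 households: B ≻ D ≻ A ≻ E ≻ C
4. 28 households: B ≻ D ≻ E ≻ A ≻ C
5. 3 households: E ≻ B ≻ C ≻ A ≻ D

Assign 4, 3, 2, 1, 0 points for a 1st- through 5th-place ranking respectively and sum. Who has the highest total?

D: 7·3 + 33·4 + 20·3 + 28·3 + 3·0 = 297
E: 7·1 + 33·3 + 20·1 + 28·2 + 3·4 = 194
C: 7·2 + 33·2 + 20·0 + 28·0 + 3·2 = 86
B: 7·0 + 33·1 + 20·4 + 28·4 + 3·3 = 234
A: 7·4 + 33·0 + 20·2 + 28·1 + 3·1 = 99
D has the highest Borda score (297).

D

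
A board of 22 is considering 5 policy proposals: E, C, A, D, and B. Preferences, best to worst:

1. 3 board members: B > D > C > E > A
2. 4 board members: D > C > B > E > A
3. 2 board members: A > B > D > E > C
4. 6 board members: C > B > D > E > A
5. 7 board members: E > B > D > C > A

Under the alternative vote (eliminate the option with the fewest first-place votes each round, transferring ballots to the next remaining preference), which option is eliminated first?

A

Round 1: E 7, C 6, A 2, D 4, B 3. Eliminate A.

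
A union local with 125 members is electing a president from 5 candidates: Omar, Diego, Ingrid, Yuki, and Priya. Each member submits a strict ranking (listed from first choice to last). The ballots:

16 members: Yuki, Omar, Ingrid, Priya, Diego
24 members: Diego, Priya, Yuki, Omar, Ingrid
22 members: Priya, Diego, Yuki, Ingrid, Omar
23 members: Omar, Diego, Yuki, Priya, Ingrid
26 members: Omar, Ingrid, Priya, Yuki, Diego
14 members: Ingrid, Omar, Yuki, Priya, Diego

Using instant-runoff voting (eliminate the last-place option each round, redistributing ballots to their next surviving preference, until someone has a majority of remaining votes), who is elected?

Round 1: Omar 49, Diego 24, Ingrid 14, Yuki 16, Priya 22. Eliminate Ingrid.
Round 2: Omar 63, Diego 24, Yuki 16, Priya 22. Omar has a majority.

Omar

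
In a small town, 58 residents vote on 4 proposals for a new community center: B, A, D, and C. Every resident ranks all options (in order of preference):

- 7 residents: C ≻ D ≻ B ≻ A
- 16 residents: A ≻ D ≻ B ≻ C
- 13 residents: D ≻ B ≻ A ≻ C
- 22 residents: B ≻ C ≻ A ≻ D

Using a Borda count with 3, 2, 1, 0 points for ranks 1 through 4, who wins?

B: 7·1 + 16·1 + 13·2 + 22·3 = 115
A: 7·0 + 16·3 + 13·1 + 22·1 = 83
D: 7·2 + 16·2 + 13·3 + 22·0 = 85
C: 7·3 + 16·0 + 13·0 + 22·2 = 65
B has the highest Borda score (115).

B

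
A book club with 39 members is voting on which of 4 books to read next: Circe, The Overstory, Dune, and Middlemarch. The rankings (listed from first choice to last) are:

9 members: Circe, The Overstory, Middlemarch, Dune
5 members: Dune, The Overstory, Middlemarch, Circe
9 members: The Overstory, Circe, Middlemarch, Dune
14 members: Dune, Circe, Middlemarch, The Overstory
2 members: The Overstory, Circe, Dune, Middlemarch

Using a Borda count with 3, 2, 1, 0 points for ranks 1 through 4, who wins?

Circe

Circe: 9·3 + 5·0 + 9·2 + 14·2 + 2·2 = 77
The Overstory: 9·2 + 5·2 + 9·3 + 14·0 + 2·3 = 61
Dune: 9·0 + 5·3 + 9·0 + 14·3 + 2·1 = 59
Middlemarch: 9·1 + 5·1 + 9·1 + 14·1 + 2·0 = 37
Circe has the highest Borda score (77).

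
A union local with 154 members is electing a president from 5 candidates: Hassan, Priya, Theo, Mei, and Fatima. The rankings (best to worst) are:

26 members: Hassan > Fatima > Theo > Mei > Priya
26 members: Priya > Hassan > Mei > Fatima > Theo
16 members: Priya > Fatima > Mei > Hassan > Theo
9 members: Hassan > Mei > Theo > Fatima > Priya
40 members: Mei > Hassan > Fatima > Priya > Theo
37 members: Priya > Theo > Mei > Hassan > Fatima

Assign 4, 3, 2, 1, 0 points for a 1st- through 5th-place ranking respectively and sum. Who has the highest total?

Hassan

Hassan: 26·4 + 26·3 + 16·1 + 9·4 + 40·3 + 37·1 = 391
Priya: 26·0 + 26·4 + 16·4 + 9·0 + 40·1 + 37·4 = 356
Theo: 26·2 + 26·0 + 16·0 + 9·2 + 40·0 + 37·3 = 181
Mei: 26·1 + 26·2 + 16·2 + 9·3 + 40·4 + 37·2 = 371
Fatima: 26·3 + 26·1 + 16·3 + 9·1 + 40·2 + 37·0 = 241
Hassan has the highest Borda score (391).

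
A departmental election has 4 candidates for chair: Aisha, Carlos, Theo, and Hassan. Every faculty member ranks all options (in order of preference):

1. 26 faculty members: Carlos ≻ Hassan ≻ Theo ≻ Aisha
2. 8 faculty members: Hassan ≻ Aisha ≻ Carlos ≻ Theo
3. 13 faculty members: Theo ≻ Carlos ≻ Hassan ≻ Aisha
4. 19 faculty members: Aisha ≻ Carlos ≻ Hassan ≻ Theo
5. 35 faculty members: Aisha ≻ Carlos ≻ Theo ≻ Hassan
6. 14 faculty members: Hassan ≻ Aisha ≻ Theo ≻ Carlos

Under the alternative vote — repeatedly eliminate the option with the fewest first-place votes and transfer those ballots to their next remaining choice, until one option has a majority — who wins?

Round 1: Aisha 54, Carlos 26, Theo 13, Hassan 22. Eliminate Theo.
Round 2: Aisha 54, Carlos 39, Hassan 22. Eliminate Hassan.
Round 3: Aisha 76, Carlos 39. Aisha has a majority.

Aisha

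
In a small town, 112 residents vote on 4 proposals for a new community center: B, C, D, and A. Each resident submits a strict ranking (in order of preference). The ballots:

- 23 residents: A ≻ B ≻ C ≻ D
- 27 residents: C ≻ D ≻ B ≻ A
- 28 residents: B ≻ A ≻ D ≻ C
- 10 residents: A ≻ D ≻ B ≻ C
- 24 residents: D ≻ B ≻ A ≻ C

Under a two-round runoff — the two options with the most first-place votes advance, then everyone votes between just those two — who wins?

Round 1 first-place votes: B 28, C 27, D 24, A 33.
A and B advance.
Runoff: A is preferred to B by 33 voters; B by 79.
B wins the runoff.

B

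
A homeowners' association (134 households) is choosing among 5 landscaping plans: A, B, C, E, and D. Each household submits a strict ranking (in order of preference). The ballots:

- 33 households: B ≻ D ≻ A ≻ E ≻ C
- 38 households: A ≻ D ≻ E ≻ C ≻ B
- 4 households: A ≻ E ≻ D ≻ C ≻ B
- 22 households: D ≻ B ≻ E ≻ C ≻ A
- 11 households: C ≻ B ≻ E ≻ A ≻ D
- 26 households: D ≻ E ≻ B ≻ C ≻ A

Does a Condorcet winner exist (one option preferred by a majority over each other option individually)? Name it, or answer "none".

D vs A: 81–53 for D.
D vs B: 90–44 for D.
D vs C: 123–11 for D.
D vs E: 119–15 for D.
D beats every other option head-to-head.

D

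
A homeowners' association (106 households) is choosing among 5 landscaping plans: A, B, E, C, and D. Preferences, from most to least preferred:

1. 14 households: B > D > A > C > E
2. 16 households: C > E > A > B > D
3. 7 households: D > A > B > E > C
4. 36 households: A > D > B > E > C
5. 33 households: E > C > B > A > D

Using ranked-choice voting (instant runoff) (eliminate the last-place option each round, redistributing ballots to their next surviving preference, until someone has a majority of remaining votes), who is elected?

Round 1: A 36, B 14, E 33, C 16, D 7. Eliminate D.
Round 2: A 43, B 14, E 33, C 16. Eliminate B.
Round 3: A 57, E 33, C 16. A has a majority.

A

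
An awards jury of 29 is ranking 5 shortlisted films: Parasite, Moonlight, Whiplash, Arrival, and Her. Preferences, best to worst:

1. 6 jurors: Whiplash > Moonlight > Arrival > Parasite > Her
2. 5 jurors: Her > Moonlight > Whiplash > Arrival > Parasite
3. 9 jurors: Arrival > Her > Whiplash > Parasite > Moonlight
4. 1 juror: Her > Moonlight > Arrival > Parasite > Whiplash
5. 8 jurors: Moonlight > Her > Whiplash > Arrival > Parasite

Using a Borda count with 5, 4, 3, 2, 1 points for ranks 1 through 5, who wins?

Her

Parasite: 6·2 + 5·1 + 9·2 + 1·2 + 8·1 = 45
Moonlight: 6·4 + 5·4 + 9·1 + 1·4 + 8·5 = 97
Whiplash: 6·5 + 5·3 + 9·3 + 1·1 + 8·3 = 97
Arrival: 6·3 + 5·2 + 9·5 + 1·3 + 8·2 = 92
Her: 6·1 + 5·5 + 9·4 + 1·5 + 8·4 = 104
Her has the highest Borda score (104).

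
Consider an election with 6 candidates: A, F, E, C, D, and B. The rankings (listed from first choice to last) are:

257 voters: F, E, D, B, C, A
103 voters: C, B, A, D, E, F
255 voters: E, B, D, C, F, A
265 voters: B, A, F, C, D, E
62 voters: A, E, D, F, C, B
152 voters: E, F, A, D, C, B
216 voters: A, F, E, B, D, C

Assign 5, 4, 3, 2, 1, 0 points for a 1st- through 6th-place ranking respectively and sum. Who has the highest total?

A: 257·0 + 103·3 + 255·0 + 265·4 + 62·5 + 152·3 + 216·5 = 3215
F: 257·5 + 103·0 + 255·1 + 265·3 + 62·2 + 152·4 + 216·4 = 3931
E: 257·4 + 103·1 + 255·5 + 265·0 + 62·4 + 152·5 + 216·3 = 4062
C: 257·1 + 103·5 + 255·2 + 265·2 + 62·1 + 152·1 + 216·0 = 2026
D: 257·3 + 103·2 + 255·3 + 265·1 + 62·3 + 152·2 + 216·1 = 2713
B: 257·2 + 103·4 + 255·4 + 265·5 + 62·0 + 152·0 + 216·2 = 3703
E has the highest Borda score (4062).

E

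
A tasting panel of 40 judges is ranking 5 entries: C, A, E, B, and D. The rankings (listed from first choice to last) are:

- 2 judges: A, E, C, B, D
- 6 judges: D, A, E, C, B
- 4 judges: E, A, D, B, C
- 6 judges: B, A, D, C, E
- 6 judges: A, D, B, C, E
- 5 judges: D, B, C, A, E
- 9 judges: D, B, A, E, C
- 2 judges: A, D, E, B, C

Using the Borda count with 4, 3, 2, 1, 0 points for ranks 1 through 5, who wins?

D

C: 2·2 + 6·1 + 4·0 + 6·1 + 6·1 + 5·2 + 9·0 + 2·0 = 32
A: 2·4 + 6·3 + 4·3 + 6·3 + 6·4 + 5·1 + 9·2 + 2·4 = 111
E: 2·3 + 6·2 + 4·4 + 6·0 + 6·0 + 5·0 + 9·1 + 2·2 = 47
B: 2·1 + 6·0 + 4·1 + 6·4 + 6·2 + 5·3 + 9·3 + 2·1 = 86
D: 2·0 + 6·4 + 4·2 + 6·2 + 6·3 + 5·4 + 9·4 + 2·3 = 124
D has the highest Borda score (124).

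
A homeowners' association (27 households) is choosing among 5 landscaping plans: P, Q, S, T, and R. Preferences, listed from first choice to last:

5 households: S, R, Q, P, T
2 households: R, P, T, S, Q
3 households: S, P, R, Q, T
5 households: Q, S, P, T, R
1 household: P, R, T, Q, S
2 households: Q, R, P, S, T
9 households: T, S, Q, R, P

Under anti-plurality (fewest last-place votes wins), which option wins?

S

Last-place votes: P 9, Q 2, S 1, T 10, R 5.
S is ranked last by the fewest voters, so S wins.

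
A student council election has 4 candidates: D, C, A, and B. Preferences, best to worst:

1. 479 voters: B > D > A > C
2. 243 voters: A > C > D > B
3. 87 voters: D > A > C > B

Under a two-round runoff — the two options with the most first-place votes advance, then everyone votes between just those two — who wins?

B

Round 1 first-place votes: D 87, C 0, A 243, B 479.
B and A advance.
Runoff: B is preferred to A by 479 voters; A by 330.
B wins the runoff.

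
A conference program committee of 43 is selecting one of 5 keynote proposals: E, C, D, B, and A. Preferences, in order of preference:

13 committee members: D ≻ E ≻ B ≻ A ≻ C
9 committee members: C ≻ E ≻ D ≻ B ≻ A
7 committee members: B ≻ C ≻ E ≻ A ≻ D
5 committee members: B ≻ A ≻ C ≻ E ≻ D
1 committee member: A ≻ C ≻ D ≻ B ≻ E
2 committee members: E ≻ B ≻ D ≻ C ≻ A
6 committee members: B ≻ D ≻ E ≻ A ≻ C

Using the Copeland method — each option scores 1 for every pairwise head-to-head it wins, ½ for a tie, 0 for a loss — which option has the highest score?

E: beats D, B, and A; loses to C → score 3.
C: beats E and D; loses to B and A → score 2.
D: beats B and A; loses to E and C → score 2.
B: beats C and A; loses to E and D → score 2.
A: beats C; loses to E, D, and B → score 1.
E has the best pairwise record.

E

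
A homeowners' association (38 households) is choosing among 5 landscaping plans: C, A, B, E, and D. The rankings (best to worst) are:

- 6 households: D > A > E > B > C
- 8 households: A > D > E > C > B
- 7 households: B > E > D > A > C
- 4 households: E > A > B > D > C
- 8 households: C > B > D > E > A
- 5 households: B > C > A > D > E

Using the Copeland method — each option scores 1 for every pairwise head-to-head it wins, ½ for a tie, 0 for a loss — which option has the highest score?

B

C: loses to A, B, E, and D → score 0.
A: beats C; ties E; loses to B and D → score 1.5.
B: beats C, A, E, and D → score 4.
E: beats C; ties A; loses to B and D → score 1.5.
D: beats C, A, and E; loses to B → score 3.
B has the best pairwise record.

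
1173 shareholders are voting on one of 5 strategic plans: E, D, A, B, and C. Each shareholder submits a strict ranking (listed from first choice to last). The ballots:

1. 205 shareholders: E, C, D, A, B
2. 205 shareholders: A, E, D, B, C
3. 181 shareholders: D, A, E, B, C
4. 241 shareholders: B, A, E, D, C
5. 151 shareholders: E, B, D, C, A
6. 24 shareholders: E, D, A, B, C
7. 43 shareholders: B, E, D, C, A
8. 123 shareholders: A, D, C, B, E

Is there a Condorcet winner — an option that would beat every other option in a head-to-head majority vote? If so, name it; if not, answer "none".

Checking pairwise contests:
A beats E 750–423.
E beats D 869–304.
D beats A 604–569.
E beats B 766–407.
E beats C 1050–123.
Every option loses at least one head-to-head, so there is no Condorcet winner.

none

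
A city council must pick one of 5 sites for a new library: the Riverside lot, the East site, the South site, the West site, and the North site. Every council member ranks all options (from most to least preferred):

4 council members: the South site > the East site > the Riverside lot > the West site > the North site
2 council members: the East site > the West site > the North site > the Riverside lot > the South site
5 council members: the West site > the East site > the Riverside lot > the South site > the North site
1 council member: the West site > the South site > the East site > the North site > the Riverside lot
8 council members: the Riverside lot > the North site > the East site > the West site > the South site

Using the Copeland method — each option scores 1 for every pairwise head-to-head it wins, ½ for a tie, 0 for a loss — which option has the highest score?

the Riverside lot: beats the South site, the West site, and the North site; loses to the East site → score 3.
the East site: beats the Riverside lot, the South site, the West site, and the North site → score 4.
the South site: ties the North site; loses to the Riverside lot, the East site, and the West site → score 0.5.
the West site: beats the South site and the North site; loses to the Riverside lot and the East site → score 2.
the North site: ties the South site; loses to the Riverside lot, the East site, and the West site → score 0.5.
the East site has the best pairwise record.

the East site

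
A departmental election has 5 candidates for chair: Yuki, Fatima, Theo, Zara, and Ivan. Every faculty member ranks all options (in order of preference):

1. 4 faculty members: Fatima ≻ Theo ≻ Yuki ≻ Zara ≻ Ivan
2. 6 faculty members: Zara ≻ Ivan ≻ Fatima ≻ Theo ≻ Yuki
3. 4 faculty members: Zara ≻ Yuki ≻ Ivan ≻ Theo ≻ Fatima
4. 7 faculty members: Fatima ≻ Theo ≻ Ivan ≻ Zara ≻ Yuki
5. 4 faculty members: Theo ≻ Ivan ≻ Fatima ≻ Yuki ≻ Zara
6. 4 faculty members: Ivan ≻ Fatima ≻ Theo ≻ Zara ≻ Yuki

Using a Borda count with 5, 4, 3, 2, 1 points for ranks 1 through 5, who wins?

Yuki: 4·3 + 6·1 + 4·4 + 7·1 + 4·2 + 4·1 = 53
Fatima: 4·5 + 6·3 + 4·1 + 7·5 + 4·3 + 4·4 = 105
Theo: 4·4 + 6·2 + 4·2 + 7·4 + 4·5 + 4·3 = 96
Zara: 4·2 + 6·5 + 4·5 + 7·2 + 4·1 + 4·2 = 84
Ivan: 4·1 + 6·4 + 4·3 + 7·3 + 4·4 + 4·5 = 97
Fatima has the highest Borda score (105).

Fatima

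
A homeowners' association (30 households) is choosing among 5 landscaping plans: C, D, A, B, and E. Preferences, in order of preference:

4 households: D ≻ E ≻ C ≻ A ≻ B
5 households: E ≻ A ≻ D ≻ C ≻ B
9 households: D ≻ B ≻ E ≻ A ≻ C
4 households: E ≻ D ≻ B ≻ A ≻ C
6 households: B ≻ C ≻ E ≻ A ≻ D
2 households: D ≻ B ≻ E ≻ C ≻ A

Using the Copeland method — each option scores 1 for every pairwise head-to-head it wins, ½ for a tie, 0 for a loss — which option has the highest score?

D

C: loses to D, A, B, and E → score 0.
D: beats C, A, and B; ties E → score 3.5.
A: beats C; loses to D, B, and E → score 1.
B: beats C, A, and E; loses to D → score 3.
E: beats C and A; ties D; loses to B → score 2.5.
D has the best pairwise record.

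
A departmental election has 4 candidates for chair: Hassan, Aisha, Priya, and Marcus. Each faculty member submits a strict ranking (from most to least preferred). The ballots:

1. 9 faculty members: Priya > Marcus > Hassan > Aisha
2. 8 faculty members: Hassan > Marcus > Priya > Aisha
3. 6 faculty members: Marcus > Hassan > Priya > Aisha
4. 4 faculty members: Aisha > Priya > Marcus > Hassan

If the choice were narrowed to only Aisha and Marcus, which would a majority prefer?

Voters preferring Aisha to Marcus: 4; preferring Marcus to Aisha: 23.
Marcus wins the head-to-head.

Marcus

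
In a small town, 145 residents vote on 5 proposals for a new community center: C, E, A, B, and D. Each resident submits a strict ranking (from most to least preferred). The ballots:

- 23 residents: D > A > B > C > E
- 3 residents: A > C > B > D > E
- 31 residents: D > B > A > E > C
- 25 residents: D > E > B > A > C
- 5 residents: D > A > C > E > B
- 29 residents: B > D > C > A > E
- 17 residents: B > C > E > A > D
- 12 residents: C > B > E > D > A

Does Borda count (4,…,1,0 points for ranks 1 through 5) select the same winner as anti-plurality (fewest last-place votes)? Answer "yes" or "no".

no

Borda — scores: C 199, E 169, A 229, B 415, D 438. Winner: D.
Anti-plurality — last-place votes: C 56, E 55, A 12, B 5, D 17. Winner: B.
The two methods disagree.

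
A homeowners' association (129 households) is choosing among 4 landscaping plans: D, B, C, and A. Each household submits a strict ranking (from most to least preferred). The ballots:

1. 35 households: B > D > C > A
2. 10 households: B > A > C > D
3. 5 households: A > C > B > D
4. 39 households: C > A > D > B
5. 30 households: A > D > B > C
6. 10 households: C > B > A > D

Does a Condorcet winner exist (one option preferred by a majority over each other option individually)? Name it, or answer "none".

Checking pairwise contests:
A beats D 94–35.
D beats B 69–60.
D beats C 65–64.
C beats A 84–45.
Every option loses at least one head-to-head, so there is no Condorcet winner.

none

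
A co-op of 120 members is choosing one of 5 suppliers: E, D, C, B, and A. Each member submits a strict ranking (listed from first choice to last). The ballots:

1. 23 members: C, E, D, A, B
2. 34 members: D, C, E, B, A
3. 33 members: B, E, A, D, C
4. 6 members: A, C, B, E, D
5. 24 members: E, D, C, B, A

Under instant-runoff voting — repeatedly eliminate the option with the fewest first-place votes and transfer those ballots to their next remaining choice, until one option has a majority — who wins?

D

Round 1: E 24, D 34, C 23, B 33, A 6. Eliminate A.
Round 2: E 24, D 34, C 29, B 33. Eliminate E.
Round 3: D 58, C 29, B 33. Eliminate C.
Round 4: D 81, B 39. D has a majority.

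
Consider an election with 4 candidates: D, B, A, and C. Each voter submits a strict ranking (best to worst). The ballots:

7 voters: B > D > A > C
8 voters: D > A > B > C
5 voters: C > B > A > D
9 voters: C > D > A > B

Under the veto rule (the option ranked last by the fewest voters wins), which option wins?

Last-place votes: D 5, B 9, A 0, C 15.
A is ranked last by the fewest voters, so A wins.

A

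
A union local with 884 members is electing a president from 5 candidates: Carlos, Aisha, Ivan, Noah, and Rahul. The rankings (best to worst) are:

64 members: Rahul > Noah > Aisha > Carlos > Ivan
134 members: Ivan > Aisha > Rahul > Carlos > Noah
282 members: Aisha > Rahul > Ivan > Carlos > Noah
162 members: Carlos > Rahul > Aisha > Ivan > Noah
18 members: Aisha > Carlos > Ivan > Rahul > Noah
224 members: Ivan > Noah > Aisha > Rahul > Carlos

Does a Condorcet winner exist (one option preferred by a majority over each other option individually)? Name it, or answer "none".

Aisha vs Carlos: 722–162 for Aisha.
Aisha vs Ivan: 526–358 for Aisha.
Aisha vs Noah: 596–288 for Aisha.
Aisha vs Rahul: 658–226 for Aisha.
Aisha beats every other option head-to-head.

Aisha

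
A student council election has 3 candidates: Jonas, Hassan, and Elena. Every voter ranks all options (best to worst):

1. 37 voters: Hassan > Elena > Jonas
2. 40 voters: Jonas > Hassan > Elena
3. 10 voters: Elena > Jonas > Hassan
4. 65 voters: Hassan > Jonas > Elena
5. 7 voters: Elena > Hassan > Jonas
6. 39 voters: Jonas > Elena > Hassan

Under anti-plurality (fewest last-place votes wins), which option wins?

Last-place votes: Jonas 44, Hassan 49, Elena 105.
Jonas is ranked last by the fewest voters, so Jonas wins.

Jonas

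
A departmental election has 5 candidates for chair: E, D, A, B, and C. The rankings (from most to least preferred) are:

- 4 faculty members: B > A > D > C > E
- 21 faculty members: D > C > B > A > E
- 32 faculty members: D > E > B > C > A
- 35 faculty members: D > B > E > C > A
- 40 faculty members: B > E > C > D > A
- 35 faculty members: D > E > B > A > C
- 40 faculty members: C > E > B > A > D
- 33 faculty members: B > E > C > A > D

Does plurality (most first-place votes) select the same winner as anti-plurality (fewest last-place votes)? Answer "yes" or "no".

no

Plurality — first-place votes: E 0, D 123, A 0, B 77, C 40. Winner: D.
Anti-plurality — last-place votes: E 25, D 73, A 107, B 0, C 35. Winner: B.
The two methods disagree.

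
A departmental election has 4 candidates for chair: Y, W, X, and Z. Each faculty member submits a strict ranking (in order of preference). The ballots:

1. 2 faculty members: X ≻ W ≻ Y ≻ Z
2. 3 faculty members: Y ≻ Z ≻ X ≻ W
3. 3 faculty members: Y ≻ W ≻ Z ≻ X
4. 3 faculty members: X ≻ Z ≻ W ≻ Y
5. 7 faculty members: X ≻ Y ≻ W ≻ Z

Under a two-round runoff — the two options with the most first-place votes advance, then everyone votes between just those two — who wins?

X

Round 1 first-place votes: Y 6, W 0, X 12, Z 0.
X and Y advance.
Runoff: X is preferred to Y by 12 voters; Y by 6.
X wins the runoff.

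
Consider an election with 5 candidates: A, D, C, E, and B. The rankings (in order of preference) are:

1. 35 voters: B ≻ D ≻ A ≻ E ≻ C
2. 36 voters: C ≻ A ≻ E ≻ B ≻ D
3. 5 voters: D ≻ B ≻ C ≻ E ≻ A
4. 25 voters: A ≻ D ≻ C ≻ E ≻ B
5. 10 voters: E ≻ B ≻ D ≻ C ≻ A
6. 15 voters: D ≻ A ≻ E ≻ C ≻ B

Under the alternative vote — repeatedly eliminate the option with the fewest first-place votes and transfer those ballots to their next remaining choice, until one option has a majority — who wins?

Round 1: A 25, D 20, C 36, E 10, B 35. Eliminate E.
Round 2: A 25, D 20, C 36, B 45. Eliminate D.
Round 3: A 40, C 36, B 50. Eliminate C.
Round 4: A 76, B 50. A has a majority.

A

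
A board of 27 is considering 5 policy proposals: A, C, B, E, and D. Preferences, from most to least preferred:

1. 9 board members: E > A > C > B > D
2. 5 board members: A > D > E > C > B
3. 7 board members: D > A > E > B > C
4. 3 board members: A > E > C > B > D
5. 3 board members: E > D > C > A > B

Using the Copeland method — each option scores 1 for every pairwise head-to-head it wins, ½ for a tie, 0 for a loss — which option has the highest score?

A: beats C, B, E, and D → score 4.
C: beats B; loses to A, E, and D → score 1.
B: loses to A, C, E, and D → score 0.
E: beats C, B, and D; loses to A → score 3.
D: beats C and B; loses to A and E → score 2.
A has the best pairwise record.

A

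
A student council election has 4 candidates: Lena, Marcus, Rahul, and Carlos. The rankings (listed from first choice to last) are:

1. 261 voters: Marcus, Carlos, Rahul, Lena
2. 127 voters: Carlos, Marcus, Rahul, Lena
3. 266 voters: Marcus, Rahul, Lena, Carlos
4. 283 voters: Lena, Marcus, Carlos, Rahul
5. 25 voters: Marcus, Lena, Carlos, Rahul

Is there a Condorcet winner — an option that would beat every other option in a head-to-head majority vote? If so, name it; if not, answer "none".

Marcus

Marcus vs Lena: 679–283 for Marcus.
Marcus vs Rahul: 962–0 for Marcus.
Marcus vs Carlos: 835–127 for Marcus.
Marcus beats every other option head-to-head.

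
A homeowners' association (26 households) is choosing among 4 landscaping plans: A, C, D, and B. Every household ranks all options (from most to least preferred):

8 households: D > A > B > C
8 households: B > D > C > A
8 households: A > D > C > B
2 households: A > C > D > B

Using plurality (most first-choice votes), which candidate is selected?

A

First-place votes: A 10, C 0, D 8, B 8.
A has the most first-place votes.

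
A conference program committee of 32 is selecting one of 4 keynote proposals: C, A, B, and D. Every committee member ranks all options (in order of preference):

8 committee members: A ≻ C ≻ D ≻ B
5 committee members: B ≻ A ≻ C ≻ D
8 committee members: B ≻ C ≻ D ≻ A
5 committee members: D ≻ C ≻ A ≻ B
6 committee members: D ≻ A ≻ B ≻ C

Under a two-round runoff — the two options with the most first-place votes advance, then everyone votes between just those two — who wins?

Round 1 first-place votes: C 0, A 8, B 13, D 11.
B and D advance.
Runoff: B is preferred to D by 13 voters; D by 19.
D wins the runoff.

D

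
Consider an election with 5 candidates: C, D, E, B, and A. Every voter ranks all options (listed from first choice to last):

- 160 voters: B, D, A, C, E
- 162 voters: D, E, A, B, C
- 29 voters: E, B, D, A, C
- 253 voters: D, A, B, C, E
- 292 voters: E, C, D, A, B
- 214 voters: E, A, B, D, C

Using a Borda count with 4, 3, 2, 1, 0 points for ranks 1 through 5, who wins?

C: 160·1 + 162·0 + 29·0 + 253·1 + 292·3 + 214·0 = 1289
D: 160·3 + 162·4 + 29·2 + 253·4 + 292·2 + 214·1 = 2996
E: 160·0 + 162·3 + 29·4 + 253·0 + 292·4 + 214·4 = 2626
B: 160·4 + 162·1 + 29·3 + 253·2 + 292·0 + 214·2 = 1823
A: 160·2 + 162·2 + 29·1 + 253·3 + 292·1 + 214·3 = 2366
D has the highest Borda score (2996).

D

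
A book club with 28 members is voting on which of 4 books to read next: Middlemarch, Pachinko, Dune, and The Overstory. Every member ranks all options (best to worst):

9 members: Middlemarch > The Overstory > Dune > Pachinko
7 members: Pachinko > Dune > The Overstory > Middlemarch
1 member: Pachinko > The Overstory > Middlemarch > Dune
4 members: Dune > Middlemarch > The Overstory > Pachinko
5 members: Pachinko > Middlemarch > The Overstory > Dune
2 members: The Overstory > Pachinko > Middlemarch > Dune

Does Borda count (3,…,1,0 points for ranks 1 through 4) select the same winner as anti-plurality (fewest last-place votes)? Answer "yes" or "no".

no

Borda — scores: Middlemarch 48, Pachinko 43, Dune 35, The Overstory 42. Winner: Middlemarch.
Anti-plurality — last-place votes: Middlemarch 7, Pachinko 13, Dune 8, The Overstory 0. Winner: The Overstory.
The two methods disagree.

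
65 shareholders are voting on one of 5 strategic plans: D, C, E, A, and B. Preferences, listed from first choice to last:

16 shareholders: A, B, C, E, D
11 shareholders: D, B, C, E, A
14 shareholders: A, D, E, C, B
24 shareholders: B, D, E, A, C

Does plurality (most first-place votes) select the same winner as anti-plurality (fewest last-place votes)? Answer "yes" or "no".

no

Plurality — first-place votes: D 11, C 0, E 0, A 30, B 24. Winner: A.
Anti-plurality — last-place votes: D 16, C 24, E 0, A 11, B 14. Winner: E.
The two methods disagree.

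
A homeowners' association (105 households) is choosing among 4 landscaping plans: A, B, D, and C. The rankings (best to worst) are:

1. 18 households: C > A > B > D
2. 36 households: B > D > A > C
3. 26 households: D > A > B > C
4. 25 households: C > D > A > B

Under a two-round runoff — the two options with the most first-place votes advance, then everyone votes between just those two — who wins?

B

Round 1 first-place votes: A 0, B 36, D 26, C 43.
C and B advance.
Runoff: C is preferred to B by 43 voters; B by 62.
B wins the runoff.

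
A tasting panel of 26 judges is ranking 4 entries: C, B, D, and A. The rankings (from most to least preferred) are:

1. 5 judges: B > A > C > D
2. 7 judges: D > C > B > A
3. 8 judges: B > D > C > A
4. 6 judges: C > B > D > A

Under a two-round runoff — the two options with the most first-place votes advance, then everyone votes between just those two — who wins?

B

Round 1 first-place votes: C 6, B 13, D 7, A 0.
B and D advance.
Runoff: B is preferred to D by 19 voters; D by 7.
B wins the runoff.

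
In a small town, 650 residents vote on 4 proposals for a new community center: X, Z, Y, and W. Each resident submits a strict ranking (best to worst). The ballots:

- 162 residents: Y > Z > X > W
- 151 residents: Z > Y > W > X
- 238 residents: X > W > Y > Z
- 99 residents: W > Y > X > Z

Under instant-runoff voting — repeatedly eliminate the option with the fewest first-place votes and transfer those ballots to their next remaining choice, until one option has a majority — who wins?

Round 1: X 238, Z 151, Y 162, W 99. Eliminate W.
Round 2: X 238, Z 151, Y 261. Eliminate Z.
Round 3: X 238, Y 412. Y has a majority.

Y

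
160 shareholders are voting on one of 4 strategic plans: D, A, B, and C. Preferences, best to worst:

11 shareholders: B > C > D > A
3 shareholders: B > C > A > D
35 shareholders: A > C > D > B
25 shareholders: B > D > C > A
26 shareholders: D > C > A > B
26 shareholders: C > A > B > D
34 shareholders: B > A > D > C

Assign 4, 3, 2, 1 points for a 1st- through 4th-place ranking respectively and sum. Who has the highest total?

A

D: 11·2 + 3·1 + 35·2 + 25·3 + 26·4 + 26·1 + 34·2 = 368
A: 11·1 + 3·2 + 35·4 + 25·1 + 26·2 + 26·3 + 34·3 = 414
B: 11·4 + 3·4 + 35·1 + 25·4 + 26·1 + 26·2 + 34·4 = 405
C: 11·3 + 3·3 + 35·3 + 25·2 + 26·3 + 26·4 + 34·1 = 413
A has the highest Borda score (414).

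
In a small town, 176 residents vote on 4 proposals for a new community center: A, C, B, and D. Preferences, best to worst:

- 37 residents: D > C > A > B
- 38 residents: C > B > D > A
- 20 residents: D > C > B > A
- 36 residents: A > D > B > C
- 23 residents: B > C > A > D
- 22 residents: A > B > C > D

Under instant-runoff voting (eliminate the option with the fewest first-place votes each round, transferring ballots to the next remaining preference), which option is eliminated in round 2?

Round 1: A 58, C 38, B 23, D 57. Eliminate B.
Round 2: A 58, C 61, D 57. Eliminate D.

D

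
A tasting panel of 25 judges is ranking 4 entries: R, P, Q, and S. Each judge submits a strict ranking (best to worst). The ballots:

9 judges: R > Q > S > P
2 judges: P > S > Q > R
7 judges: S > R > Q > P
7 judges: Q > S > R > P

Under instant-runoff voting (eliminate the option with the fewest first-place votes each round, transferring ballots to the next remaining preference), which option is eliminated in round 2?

Q

Round 1: R 9, P 2, Q 7, S 7. Eliminate P.
Round 2: R 9, Q 7, S 9. Eliminate Q.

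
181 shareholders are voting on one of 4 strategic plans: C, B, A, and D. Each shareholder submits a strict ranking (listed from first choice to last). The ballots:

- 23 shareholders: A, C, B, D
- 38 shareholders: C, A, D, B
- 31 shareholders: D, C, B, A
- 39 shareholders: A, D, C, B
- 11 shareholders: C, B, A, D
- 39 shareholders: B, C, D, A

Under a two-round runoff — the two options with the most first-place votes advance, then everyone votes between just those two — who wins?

Round 1 first-place votes: C 49, B 39, A 62, D 31.
A and C advance.
Runoff: A is preferred to C by 62 voters; C by 119.
C wins the runoff.

C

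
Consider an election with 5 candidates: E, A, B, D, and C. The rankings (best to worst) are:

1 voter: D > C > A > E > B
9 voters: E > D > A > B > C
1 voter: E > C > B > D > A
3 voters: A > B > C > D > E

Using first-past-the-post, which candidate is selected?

E

First-place votes: E 10, A 3, B 0, D 1, C 0.
E has the most first-place votes.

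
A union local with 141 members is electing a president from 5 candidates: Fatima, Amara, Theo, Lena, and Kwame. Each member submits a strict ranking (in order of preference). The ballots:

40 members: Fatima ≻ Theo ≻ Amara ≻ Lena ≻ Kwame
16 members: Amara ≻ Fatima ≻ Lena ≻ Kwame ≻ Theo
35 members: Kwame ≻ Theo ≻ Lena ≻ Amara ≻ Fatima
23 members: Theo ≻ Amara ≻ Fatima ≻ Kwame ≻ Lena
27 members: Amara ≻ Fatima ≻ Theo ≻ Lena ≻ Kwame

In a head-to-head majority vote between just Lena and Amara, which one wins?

Voters preferring Lena to Amara: 35; preferring Amara to Lena: 106.
Amara wins the head-to-head.

Amara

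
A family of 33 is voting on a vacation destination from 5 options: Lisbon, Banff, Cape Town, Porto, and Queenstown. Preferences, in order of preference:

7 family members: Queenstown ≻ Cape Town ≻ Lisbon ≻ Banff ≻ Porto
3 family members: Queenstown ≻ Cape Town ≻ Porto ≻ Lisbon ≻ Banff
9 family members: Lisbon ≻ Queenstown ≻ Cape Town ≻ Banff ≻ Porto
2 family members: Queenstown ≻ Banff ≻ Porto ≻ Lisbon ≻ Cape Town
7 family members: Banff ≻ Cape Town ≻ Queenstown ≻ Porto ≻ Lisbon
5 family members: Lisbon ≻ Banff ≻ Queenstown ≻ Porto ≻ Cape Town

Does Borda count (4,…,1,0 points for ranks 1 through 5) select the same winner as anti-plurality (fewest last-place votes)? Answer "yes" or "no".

Borda — scores: Lisbon 75, Banff 65, Cape Town 69, Porto 22, Queenstown 99. Winner: Queenstown.
Anti-plurality — last-place votes: Lisbon 7, Banff 3, Cape Town 7, Porto 16, Queenstown 0. Winner: Queenstown.
The two methods agree.

yes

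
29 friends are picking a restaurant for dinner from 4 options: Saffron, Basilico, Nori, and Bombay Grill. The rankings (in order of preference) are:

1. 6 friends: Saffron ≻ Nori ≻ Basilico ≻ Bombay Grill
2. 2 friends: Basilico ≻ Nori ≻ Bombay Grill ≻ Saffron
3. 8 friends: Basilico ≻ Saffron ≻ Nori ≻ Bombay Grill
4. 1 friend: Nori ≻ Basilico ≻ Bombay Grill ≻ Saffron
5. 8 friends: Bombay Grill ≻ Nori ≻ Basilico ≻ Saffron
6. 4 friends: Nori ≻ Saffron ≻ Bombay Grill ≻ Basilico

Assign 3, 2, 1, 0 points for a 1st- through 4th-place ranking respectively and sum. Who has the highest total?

Nori

Saffron: 6·3 + 2·0 + 8·2 + 1·0 + 8·0 + 4·2 = 42
Basilico: 6·1 + 2·3 + 8·3 + 1·2 + 8·1 + 4·0 = 46
Nori: 6·2 + 2·2 + 8·1 + 1·3 + 8·2 + 4·3 = 55
Bombay Grill: 6·0 + 2·1 + 8·0 + 1·1 + 8·3 + 4·1 = 31
Nori has the highest Borda score (55).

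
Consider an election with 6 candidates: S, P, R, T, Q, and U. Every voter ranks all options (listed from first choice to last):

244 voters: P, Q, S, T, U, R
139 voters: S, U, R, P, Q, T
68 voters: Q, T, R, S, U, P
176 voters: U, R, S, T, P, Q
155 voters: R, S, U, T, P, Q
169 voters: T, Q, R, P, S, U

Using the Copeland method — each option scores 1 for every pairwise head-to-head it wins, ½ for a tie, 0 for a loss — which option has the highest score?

T

S: beats P, T, and U; loses to R and Q → score 3.
P: beats Q; loses to S, R, T, and U → score 1.
R: beats S and P; loses to T, Q, and U → score 2.
T: beats P, R, Q, and U; loses to S → score 4.
Q: beats S, R, and U; loses to P and T → score 3.
U: beats P and R; loses to S, T, and Q → score 2.
T has the best pairwise record.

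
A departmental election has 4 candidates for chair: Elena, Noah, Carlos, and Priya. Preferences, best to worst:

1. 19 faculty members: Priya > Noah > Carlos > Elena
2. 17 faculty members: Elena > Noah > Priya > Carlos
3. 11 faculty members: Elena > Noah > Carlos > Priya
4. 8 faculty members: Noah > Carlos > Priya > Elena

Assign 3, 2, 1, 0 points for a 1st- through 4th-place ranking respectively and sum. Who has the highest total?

Noah

Elena: 19·0 + 17·3 + 11·3 + 8·0 = 84
Noah: 19·2 + 17·2 + 11·2 + 8·3 = 118
Carlos: 19·1 + 17·0 + 11·1 + 8·2 = 46
Priya: 19·3 + 17·1 + 11·0 + 8·1 = 82
Noah has the highest Borda score (118).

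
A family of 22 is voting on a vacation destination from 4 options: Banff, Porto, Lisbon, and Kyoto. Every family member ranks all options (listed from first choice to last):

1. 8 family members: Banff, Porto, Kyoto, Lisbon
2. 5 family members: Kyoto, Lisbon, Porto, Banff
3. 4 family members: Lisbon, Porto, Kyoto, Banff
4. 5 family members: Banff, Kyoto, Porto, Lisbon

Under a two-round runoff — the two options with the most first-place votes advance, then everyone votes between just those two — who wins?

Banff

Round 1 first-place votes: Banff 13, Porto 0, Lisbon 4, Kyoto 5.
Banff and Kyoto advance.
Runoff: Banff is preferred to Kyoto by 13 voters; Kyoto by 9.
Banff wins the runoff.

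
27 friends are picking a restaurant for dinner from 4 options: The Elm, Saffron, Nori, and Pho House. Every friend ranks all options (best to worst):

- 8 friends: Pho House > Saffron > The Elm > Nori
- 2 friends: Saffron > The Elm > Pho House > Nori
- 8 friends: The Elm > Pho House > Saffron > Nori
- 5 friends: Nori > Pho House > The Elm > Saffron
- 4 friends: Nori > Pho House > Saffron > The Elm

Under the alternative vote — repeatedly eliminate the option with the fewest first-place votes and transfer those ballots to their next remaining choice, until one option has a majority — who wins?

Round 1: The Elm 8, Saffron 2, Nori 9, Pho House 8. Eliminate Saffron.
Round 2: The Elm 10, Nori 9, Pho House 8. Eliminate Pho House.
Round 3: The Elm 18, Nori 9. The Elm has a majority.

The Elm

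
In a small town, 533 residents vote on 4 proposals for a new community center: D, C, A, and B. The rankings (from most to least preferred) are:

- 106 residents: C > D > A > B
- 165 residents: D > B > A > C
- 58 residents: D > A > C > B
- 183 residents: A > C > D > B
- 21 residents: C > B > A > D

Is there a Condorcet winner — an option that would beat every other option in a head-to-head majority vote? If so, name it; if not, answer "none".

none

Checking pairwise contests:
C beats D 310–223.
A beats C 406–127.
D beats A 329–204.
D beats B 512–21.
Every option loses at least one head-to-head, so there is no Condorcet winner.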